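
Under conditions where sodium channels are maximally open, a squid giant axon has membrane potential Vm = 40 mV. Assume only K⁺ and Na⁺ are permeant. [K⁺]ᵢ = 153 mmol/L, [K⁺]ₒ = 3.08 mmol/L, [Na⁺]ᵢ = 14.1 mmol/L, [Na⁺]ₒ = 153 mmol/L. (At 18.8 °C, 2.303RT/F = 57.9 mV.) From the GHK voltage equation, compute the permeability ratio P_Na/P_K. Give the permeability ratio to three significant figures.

Let α = P_Na/P_K. GHK: Vm = 57.9·log₁₀[(Kₒ + α·Naₒ)/(Kᵢ + α·Naᵢ)].
10^(Vm/57.9) = 10^(40.0/57.9) = 4.9073
So 4.9073·(Kᵢ + α·Naᵢ) = Kₒ + α·Naₒ → α = (4.9073·153.0 − 3.08) / (153.0 − 4.9073·14.1)
α = (750.8 − 3.08) / (153.0 − 69.19) = 747.7/83.81 = 8.922

8.92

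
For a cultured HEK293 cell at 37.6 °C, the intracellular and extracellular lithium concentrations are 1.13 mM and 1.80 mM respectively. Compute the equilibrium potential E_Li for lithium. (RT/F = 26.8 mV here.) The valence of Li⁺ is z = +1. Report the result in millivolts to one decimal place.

E = (26.8/z) · ln([Li⁺]_out/[Li⁺]_in) with z = +1.
= (26.8/1) · ln(1.80/1.13) = 26.80 · ln(1.593)
= 26.80 · (0.4656) = 12.48 mV

12.5 mV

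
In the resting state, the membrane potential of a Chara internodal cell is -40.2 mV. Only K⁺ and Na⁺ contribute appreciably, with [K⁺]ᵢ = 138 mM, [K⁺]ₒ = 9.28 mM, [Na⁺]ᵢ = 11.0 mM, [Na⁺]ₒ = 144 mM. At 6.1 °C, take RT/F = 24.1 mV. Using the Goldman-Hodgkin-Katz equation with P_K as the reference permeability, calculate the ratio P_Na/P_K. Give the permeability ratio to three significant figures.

0.118

Let α = P_Na/P_K. GHK: Vm = 24.1·ln[(Kₒ + α·Naₒ)/(Kᵢ + α·Naᵢ)].
e^(Vm/24.1) = e^(-40.2/24.1) = 0.18861
So 0.18861·(Kᵢ + α·Naᵢ) = Kₒ + α·Naₒ → α = (0.18861·138.0 − 9.28) / (144.0 − 0.18861·11.0)
α = (26.03 − 9.28) / (144.0 − 2.075) = 16.75/141.9 = 0.118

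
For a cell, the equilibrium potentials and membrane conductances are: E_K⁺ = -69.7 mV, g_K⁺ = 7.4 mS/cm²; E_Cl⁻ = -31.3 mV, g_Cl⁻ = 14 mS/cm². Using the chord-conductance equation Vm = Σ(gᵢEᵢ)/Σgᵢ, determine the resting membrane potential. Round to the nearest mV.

Σ gᵢEᵢ = 7.4·(-69.7) + 14·(-31.3) = -953.98
Σ gᵢ = 7.4 + 14 = 21.4
Vm = -953.98 / 21.4 = -44.58 mV

-45 mV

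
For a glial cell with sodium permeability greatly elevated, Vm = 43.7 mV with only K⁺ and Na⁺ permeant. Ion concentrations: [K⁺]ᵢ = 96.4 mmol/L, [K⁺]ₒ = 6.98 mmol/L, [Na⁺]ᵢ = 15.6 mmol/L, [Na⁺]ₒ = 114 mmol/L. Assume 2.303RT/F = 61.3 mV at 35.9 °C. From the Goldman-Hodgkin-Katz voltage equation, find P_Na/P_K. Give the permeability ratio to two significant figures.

15

Let α = P_Na/P_K. GHK: Vm = 61.3·log₁₀[(Kₒ + α·Naₒ)/(Kᵢ + α·Naᵢ)].
10^(Vm/61.3) = 10^(43.7/61.3) = 5.1628
So 5.1628·(Kᵢ + α·Naᵢ) = Kₒ + α·Naₒ → α = (5.1628·96.4 − 6.98) / (114.0 − 5.1628·15.6)
α = (497.7 − 6.98) / (114.0 − 80.54) = 490.7/33.46 = 14.67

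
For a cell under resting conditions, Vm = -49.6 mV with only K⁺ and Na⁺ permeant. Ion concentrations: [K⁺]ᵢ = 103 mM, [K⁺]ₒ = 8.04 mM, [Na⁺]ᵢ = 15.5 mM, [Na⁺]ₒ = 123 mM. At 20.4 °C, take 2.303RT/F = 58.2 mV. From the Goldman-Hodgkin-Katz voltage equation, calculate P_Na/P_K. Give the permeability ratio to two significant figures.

0.053

Let α = P_Na/P_K. GHK: Vm = 58.2·log₁₀[(Kₒ + α·Naₒ)/(Kᵢ + α·Naᵢ)].
10^(Vm/58.2) = 10^(-49.6/58.2) = 0.14053
So 0.14053·(Kᵢ + α·Naᵢ) = Kₒ + α·Naₒ → α = (0.14053·103.0 − 8.04) / (123.0 − 0.14053·15.5)
α = (14.47 − 8.04) / (123.0 − 2.178) = 6.434/120.8 = 0.05326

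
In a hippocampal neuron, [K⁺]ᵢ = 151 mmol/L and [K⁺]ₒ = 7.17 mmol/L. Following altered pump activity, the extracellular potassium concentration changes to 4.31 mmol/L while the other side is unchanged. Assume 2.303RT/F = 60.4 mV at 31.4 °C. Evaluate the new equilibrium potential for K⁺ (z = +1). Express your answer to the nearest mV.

-93 mV

After the shift: [K⁺]_out = 4.31, [K⁺]_in = 151 mmol/L.
E_new = (60.4/1)·log₁₀(4.31/151) = 60.40 · (-1.5445) = -93.29 mV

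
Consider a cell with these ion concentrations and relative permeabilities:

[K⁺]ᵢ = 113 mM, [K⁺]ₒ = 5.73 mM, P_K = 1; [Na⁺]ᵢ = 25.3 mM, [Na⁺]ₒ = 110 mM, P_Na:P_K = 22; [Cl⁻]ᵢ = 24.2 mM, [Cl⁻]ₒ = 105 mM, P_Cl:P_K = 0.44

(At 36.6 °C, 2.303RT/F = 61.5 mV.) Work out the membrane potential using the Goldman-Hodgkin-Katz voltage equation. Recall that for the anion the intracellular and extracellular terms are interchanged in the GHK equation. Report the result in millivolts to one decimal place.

32.7 mV

Vm = 61.5 · log₁₀[(Σ P·[cation]ₒ + Σ P·[anion]ᵢ) / (Σ P·[cation]ᵢ + Σ P·[anion]ₒ)]
Numerator = 1×5.73 + 22×110 + 0.44×24.2 = 2436
Denominator = 1×113 + 22×25.3 + 0.44×105 = 715.8
Vm = 61.5 · log₁₀(3.4037) = 61.5 × (0.5320) = 32.72 mV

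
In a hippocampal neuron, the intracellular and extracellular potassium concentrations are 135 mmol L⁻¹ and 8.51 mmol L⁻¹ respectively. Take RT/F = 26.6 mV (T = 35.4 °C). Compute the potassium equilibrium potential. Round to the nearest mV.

-74 mV

E = (26.6/z) · ln([K⁺]_out/[K⁺]_in) with z = +1.
= (26.6/1) · ln(8.51/135) = 26.60 · ln(0.06304)
= 26.60 · (-2.7640) = -73.52 mV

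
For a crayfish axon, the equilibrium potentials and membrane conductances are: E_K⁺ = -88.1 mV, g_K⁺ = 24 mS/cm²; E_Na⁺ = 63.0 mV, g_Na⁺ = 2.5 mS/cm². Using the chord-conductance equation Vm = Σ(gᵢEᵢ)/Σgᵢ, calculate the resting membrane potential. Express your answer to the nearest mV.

-74 mV

Σ gᵢEᵢ = 24·(-88.1) + 2.5·(63.0) = -1956.90
Σ gᵢ = 24 + 2.5 = 26.5
Vm = -1956.90 / 26.5 = -73.85 mV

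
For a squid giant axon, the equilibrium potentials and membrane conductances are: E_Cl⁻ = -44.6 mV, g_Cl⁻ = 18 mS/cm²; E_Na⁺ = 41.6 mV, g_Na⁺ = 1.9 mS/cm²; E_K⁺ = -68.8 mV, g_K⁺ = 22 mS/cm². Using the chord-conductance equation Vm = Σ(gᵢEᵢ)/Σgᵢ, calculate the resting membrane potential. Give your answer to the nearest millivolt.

-53 mV

Σ gᵢEᵢ = 18·(-44.6) + 1.9·(41.6) + 22·(-68.8) = -2237.36
Σ gᵢ = 18 + 1.9 + 22 = 41.9
Vm = -2237.36 / 41.9 = -53.40 mV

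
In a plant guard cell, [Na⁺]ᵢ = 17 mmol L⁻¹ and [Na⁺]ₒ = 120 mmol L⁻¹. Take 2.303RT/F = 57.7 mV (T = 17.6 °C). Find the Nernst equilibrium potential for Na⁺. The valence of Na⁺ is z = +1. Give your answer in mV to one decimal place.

E = (57.7/z) · log₁₀([Na⁺]_out/[Na⁺]_in) with z = +1.
= (57.7/1) · log₁₀(120/17) = 57.70 · log₁₀(7.059)
= 57.70 · (0.8487) = 48.97 mV

49.0 mV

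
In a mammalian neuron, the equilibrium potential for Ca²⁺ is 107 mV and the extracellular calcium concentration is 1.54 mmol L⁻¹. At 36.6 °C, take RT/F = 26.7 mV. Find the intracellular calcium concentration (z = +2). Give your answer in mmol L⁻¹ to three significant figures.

0.000509 mmol L⁻¹

Nernst: E = (26.7/2) · ln([out]/[in]), so ln([out]/[in]) = 107.0 × 2 / 26.7 = 8.0150.
[out]/[in] = e^(8.0150) = 3026.
[in] = 1.54 / 3026 = 0.0005089 mmol L⁻¹.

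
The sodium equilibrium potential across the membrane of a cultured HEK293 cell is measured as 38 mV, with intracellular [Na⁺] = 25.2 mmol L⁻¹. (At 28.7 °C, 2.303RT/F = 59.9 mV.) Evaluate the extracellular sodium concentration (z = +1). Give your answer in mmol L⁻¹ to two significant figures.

110 mmol L⁻¹

Nernst: E = (59.9/1) · log₁₀([out]/[in]), so log₁₀([out]/[in]) = 38.0 × 1 / 59.9 = 0.6344.
[out]/[in] = 10^(0.6344) = 4.309.
[out] = 4.309 × 25.2 = 108.6 mmol L⁻¹.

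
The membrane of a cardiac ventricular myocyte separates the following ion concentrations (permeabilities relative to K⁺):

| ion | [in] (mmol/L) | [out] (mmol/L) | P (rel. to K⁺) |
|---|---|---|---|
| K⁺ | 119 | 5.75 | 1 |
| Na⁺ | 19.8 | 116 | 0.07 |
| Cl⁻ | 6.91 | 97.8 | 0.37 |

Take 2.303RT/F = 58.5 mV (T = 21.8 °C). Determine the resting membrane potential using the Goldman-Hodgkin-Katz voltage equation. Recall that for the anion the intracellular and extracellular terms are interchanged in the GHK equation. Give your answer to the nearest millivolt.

Vm = 58.5 · log₁₀[(Σ P·[cation]ₒ + Σ P·[anion]ᵢ) / (Σ P·[cation]ᵢ + Σ P·[anion]ₒ)]
Numerator = 1×5.75 + 0.07×116 + 0.37×6.91 = 16.43
Denominator = 1×119 + 0.07×19.8 + 0.37×97.8 = 156.6
Vm = 58.5 · log₁₀(0.10491) = 58.5 × (-0.9792) = -57.28 mV

-57 mV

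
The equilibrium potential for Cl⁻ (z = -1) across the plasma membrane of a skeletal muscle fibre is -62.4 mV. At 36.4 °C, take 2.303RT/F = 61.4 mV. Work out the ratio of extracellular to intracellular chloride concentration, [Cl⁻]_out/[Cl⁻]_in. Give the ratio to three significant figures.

10.4

log₁₀([out]/[in]) = E·z/(61.4) = -62.4 × -1 / 61.4 = 1.0163
[out]/[in] = 10^(1.0163) = 10.38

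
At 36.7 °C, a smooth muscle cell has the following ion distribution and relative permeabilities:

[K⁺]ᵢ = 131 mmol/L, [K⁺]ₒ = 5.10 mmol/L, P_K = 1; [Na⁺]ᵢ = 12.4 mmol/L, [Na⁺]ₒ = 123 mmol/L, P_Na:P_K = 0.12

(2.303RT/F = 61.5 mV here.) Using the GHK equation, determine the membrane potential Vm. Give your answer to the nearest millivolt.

Vm = 61.5 · log₁₀[(Σ P·[cation]ₒ + Σ P·[anion]ᵢ) / (Σ P·[cation]ᵢ + Σ P·[anion]ₒ)]
Numerator = 1×5.10 + 0.12×123 = 19.86
Denominator = 1×131 + 0.12×12.4 = 132.5
Vm = 61.5 · log₁₀(0.1499) = 61.5 × (-0.8242) = -50.69 mV

-51 mV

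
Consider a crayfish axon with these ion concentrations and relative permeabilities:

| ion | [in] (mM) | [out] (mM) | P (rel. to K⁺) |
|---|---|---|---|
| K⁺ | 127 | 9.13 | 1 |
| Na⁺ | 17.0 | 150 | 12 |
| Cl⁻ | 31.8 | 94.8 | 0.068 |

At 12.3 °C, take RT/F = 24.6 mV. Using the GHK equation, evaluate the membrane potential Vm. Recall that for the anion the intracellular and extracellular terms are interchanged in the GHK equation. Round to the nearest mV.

Vm = 24.6 · ln[(Σ P·[cation]ₒ + Σ P·[anion]ᵢ) / (Σ P·[cation]ᵢ + Σ P·[anion]ₒ)]
Numerator = 1×9.13 + 12×150 + 0.068×31.8 = 1811
Denominator = 1×127 + 12×17.0 + 0.068×94.8 = 337.4
Vm = 24.6 · ln(5.3676) = 24.6 × (1.6804) = 41.34 mV

41 mV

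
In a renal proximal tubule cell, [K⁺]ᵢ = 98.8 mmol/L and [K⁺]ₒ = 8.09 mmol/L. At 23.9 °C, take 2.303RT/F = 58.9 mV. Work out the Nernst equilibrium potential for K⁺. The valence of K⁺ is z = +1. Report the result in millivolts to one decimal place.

E = (58.9/z) · log₁₀([K⁺]_out/[K⁺]_in) with z = +1.
= (58.9/1) · log₁₀(8.09/98.8) = 58.90 · log₁₀(0.08188)
= 58.90 · (-1.0868) = -64.01 mV

-64.0 mV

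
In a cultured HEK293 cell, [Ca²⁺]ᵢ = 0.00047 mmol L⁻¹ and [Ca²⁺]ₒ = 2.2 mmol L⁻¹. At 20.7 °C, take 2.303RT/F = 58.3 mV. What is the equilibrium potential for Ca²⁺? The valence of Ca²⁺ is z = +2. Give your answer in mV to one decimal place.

107.0 mV

E = (58.3/z) · log₁₀([Ca²⁺]_out/[Ca²⁺]_in) with z = +2.
= (58.3/2) · log₁₀(2.2/0.00047) = 29.15 · log₁₀(4681)
= 29.15 · (3.6703) = 106.99 mV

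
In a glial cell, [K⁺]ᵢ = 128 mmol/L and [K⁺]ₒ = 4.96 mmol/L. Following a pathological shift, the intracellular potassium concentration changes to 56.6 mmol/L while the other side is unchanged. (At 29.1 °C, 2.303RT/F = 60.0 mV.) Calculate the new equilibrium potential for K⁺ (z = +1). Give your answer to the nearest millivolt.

-63 mV

After the shift: [K⁺]_out = 4.96, [K⁺]_in = 56.6 mmol/L.
E_new = (60.0/1)·log₁₀(4.96/56.6) = 60.00 · (-1.0573) = -63.44 mV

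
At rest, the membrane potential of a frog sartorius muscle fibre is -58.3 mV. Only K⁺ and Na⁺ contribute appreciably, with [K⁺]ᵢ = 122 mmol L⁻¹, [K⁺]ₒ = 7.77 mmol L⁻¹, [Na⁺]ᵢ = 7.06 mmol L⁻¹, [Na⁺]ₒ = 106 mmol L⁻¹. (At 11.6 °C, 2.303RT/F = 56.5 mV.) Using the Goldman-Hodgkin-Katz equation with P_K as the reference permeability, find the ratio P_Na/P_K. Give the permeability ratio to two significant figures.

Let α = P_Na/P_K. GHK: Vm = 56.5·log₁₀[(Kₒ + α·Naₒ)/(Kᵢ + α·Naᵢ)].
10^(Vm/56.5) = 10^(-58.3/56.5) = 0.092927
So 0.092927·(Kᵢ + α·Naᵢ) = Kₒ + α·Naₒ → α = (0.092927·122.0 − 7.77) / (106.0 − 0.092927·7.06)
α = (11.34 − 7.77) / (106.0 − 0.6561) = 3.567/105.3 = 0.03386

0.034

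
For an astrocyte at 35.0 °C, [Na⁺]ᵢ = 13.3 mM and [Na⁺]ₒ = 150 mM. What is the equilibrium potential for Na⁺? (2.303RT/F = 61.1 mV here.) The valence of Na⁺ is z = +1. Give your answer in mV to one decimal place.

E = (61.1/z) · log₁₀([Na⁺]_out/[Na⁺]_in) with z = +1.
= (61.1/1) · log₁₀(150/13.3) = 61.10 · log₁₀(11.28)
= 61.10 · (1.0522) = 64.29 mV

64.3 mV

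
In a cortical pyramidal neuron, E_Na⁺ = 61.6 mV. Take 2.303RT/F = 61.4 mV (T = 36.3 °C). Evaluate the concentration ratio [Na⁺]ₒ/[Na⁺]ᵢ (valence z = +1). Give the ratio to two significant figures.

10

log₁₀([out]/[in]) = E·z/(61.4) = 61.6 × 1 / 61.4 = 1.0033
[out]/[in] = 10^(1.0033) = 10.08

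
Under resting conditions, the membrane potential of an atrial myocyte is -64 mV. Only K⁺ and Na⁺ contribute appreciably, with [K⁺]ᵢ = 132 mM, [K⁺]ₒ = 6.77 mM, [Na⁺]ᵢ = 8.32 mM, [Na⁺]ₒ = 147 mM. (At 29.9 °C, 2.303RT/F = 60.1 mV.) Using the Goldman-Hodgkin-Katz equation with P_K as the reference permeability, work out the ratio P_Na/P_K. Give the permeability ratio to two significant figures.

0.031

Let α = P_Na/P_K. GHK: Vm = 60.1·log₁₀[(Kₒ + α·Naₒ)/(Kᵢ + α·Naᵢ)].
10^(Vm/60.1) = 10^(-64.0/60.1) = 0.086121
So 0.086121·(Kᵢ + α·Naᵢ) = Kₒ + α·Naₒ → α = (0.086121·132.0 − 6.77) / (147.0 − 0.086121·8.32)
α = (11.37 − 6.77) / (147.0 − 0.7165) = 4.598/146.3 = 0.03143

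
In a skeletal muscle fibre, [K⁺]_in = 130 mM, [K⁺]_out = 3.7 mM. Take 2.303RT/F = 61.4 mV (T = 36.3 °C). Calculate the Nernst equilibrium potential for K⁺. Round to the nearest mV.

-95 mV

E = (61.4/z) · log₁₀([K⁺]_out/[K⁺]_in) with z = +1.
= (61.4/1) · log₁₀(3.7/130) = 61.40 · log₁₀(0.02846)
= 61.40 · (-1.5457) = -94.91 mV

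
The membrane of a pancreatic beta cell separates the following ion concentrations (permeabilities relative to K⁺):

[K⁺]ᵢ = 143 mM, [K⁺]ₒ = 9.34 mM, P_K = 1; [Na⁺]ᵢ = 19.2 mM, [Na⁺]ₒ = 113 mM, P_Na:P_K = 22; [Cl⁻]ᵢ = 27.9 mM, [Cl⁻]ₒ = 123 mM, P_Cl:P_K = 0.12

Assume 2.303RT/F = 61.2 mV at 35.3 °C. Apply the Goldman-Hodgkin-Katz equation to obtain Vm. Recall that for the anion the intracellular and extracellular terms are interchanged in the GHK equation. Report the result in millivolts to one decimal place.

38.8 mV

Vm = 61.2 · log₁₀[(Σ P·[cation]ₒ + Σ P·[anion]ᵢ) / (Σ P·[cation]ᵢ + Σ P·[anion]ₒ)]
Numerator = 1×9.34 + 22×113 + 0.12×27.9 = 2499
Denominator = 1×143 + 22×19.2 + 0.12×123 = 580.2
Vm = 61.2 · log₁₀(4.3069) = 61.2 × (0.6342) = 38.81 mV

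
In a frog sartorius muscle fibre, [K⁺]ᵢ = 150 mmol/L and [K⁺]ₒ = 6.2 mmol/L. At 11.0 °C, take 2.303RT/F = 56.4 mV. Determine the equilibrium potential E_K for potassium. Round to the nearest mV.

E = (56.4/z) · log₁₀([K⁺]_out/[K⁺]_in) with z = +1.
= (56.4/1) · log₁₀(6.2/150) = 56.40 · log₁₀(0.04133)
= 56.40 · (-1.3837) = -78.04 mV

-78 mV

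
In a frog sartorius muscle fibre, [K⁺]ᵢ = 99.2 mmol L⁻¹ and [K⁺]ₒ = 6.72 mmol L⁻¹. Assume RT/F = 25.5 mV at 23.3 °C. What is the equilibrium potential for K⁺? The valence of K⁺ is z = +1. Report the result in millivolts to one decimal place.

-68.6 mV

E = (25.5/z) · ln([K⁺]_out/[K⁺]_in) with z = +1.
= (25.5/1) · ln(6.72/99.2) = 25.50 · ln(0.06774)
= 25.50 · (-2.6920) = -68.65 mV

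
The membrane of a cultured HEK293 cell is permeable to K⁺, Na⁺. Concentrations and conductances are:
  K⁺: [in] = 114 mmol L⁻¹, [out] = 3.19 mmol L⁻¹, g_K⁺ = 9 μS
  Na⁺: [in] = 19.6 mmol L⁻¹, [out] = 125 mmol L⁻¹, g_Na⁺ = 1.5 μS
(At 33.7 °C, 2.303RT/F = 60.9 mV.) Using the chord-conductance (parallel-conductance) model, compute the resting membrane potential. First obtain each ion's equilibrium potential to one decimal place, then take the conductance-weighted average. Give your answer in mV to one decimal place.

-74.1 mV

E_K⁺ = (60.9/1)·log₁₀(3.19/114) = -94.6 mV
E_Na⁺ = (60.9/1)·log₁₀(125/19.6) = 49.0 mV
Vm = (Σ gᵢEᵢ)/(Σ gᵢ) = (9·-94.6 + 1.5·49.0) / (9 + 1.5)
= -777.90 / 10.5 = -74.09 mV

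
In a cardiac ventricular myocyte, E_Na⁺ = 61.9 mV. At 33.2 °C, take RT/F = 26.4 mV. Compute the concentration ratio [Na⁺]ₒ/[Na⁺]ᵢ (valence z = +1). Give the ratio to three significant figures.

ln([out]/[in]) = E·z/(26.4) = 61.9 × 1 / 26.4 = 2.3447
[out]/[in] = e^(2.3447) = 10.43

10.4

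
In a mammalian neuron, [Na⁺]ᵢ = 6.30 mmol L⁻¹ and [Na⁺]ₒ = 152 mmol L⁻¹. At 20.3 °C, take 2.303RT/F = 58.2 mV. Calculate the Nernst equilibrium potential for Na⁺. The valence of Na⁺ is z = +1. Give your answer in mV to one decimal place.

80.5 mV

E = (58.2/z) · log₁₀([Na⁺]_out/[Na⁺]_in) with z = +1.
= (58.2/1) · log₁₀(152/6.30) = 58.20 · log₁₀(24.13)
= 58.20 · (1.3825) = 80.46 mV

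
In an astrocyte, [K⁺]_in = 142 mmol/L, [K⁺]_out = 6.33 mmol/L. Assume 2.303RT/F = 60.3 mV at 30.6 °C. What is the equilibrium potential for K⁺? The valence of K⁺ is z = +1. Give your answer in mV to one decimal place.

E = (60.3/z) · log₁₀([K⁺]_out/[K⁺]_in) with z = +1.
= (60.3/1) · log₁₀(6.33/142) = 60.30 · log₁₀(0.04458)
= 60.30 · (-1.3509) = -81.46 mV

-81.5 mV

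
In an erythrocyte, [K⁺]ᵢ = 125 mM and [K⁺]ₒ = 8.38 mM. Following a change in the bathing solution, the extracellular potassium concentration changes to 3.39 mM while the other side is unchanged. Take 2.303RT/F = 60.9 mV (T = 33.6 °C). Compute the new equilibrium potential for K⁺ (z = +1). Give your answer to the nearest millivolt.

-95 mV

After the shift: [K⁺]_out = 3.39, [K⁺]_in = 125 mM.
E_new = (60.9/1)·log₁₀(3.39/125) = 60.90 · (-1.5667) = -95.41 mV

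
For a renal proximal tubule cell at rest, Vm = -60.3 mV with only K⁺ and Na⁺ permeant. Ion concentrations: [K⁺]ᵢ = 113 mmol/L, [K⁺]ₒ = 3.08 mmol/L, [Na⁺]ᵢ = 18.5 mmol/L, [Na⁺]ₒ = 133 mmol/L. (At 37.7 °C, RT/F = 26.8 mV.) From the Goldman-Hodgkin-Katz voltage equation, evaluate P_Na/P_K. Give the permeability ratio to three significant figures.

0.0674

Let α = P_Na/P_K. GHK: Vm = 26.8·ln[(Kₒ + α·Naₒ)/(Kᵢ + α·Naᵢ)].
e^(Vm/26.8) = e^(-60.3/26.8) = 0.1054
So 0.1054·(Kᵢ + α·Naᵢ) = Kₒ + α·Naₒ → α = (0.1054·113.0 − 3.08) / (133.0 − 0.1054·18.5)
α = (11.91 − 3.08) / (133.0 − 1.95) = 8.83/131.1 = 0.06738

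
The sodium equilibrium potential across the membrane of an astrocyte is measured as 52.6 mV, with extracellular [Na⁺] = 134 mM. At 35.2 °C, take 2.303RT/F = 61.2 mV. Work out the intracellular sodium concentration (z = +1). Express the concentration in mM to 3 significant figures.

Nernst: E = (61.2/1) · log₁₀([out]/[in]), so log₁₀([out]/[in]) = 52.6 × 1 / 61.2 = 0.8595.
[out]/[in] = 10^(0.8595) = 7.236.
[in] = 134 / 7.236 = 18.52 mM.

18.5 mM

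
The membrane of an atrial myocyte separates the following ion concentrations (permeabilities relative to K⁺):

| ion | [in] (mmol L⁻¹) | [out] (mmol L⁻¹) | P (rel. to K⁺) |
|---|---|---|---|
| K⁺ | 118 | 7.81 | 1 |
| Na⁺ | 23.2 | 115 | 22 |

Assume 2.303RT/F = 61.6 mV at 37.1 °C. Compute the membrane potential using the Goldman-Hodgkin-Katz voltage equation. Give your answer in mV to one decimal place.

Vm = 61.6 · log₁₀[(Σ P·[cation]ₒ + Σ P·[anion]ᵢ) / (Σ P·[cation]ᵢ + Σ P·[anion]ₒ)]
Numerator = 1×7.81 + 22×115 = 2538
Denominator = 1×118 + 22×23.2 = 628.4
Vm = 61.6 · log₁₀(4.0385) = 61.6 × (0.6062) = 37.34 mV

37.3 mV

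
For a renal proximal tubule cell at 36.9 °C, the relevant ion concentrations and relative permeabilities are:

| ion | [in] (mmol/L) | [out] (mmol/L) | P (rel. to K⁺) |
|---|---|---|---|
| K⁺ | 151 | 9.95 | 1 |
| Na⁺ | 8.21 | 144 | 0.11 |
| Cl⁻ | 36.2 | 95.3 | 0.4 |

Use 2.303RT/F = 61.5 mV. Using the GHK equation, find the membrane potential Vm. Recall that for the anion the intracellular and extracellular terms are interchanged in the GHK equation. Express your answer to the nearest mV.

-41 mV

Vm = 61.5 · log₁₀[(Σ P·[cation]ₒ + Σ P·[anion]ᵢ) / (Σ P·[cation]ᵢ + Σ P·[anion]ₒ)]
Numerator = 1×9.95 + 0.11×144 + 0.4×36.2 = 40.27
Denominator = 1×151 + 0.11×8.21 + 0.4×95.3 = 190
Vm = 61.5 · log₁₀(0.21192) = 61.5 × (-0.6738) = -41.44 mV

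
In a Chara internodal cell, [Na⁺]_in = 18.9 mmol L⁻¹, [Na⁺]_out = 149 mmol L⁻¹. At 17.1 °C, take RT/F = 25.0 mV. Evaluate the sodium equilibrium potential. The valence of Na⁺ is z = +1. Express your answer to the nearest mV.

52 mV

E = (25.0/z) · ln([Na⁺]_out/[Na⁺]_in) with z = +1.
= (25.0/1) · ln(149/18.9) = 25.00 · ln(7.884)
= 25.00 · (2.0648) = 51.62 mV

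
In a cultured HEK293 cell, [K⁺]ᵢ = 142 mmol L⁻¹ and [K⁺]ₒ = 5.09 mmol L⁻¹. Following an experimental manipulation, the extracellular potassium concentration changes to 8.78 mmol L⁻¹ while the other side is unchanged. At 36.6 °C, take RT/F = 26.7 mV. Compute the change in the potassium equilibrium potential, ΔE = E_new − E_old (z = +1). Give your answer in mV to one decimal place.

14.6 mV

E_old = (26.7/1)·ln(5.09/142) = -88.87 mV
E_new = (26.7/1)·ln(8.78/142) = -74.32 mV
ΔE = -74.32 − (-88.87) = 14.56 mV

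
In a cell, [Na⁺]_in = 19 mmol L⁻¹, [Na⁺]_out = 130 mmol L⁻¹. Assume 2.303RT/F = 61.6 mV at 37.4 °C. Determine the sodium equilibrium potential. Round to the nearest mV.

51 mV

E = (61.6/z) · log₁₀([Na⁺]_out/[Na⁺]_in) with z = +1.
= (61.6/1) · log₁₀(130/19) = 61.60 · log₁₀(6.842)
= 61.60 · (0.8352) = 51.45 mV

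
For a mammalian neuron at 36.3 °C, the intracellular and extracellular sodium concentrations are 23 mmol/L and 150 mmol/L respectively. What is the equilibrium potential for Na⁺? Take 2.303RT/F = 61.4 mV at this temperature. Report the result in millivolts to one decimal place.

E = (61.4/z) · log₁₀([Na⁺]_out/[Na⁺]_in) with z = +1.
= (61.4/1) · log₁₀(150/23) = 61.40 · log₁₀(6.522)
= 61.40 · (0.8144) = 50.00 mV

50.0 mV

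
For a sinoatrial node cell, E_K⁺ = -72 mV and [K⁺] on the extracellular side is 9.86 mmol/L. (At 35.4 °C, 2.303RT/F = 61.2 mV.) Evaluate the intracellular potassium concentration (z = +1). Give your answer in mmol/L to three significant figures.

148 mmol/L

Nernst: E = (61.2/1) · log₁₀([out]/[in]), so log₁₀([out]/[in]) = -72.0 × 1 / 61.2 = -1.1765.
[out]/[in] = 10^(-1.1765) = 0.06661.
[in] = 9.86 / 0.06661 = 148 mmol/L.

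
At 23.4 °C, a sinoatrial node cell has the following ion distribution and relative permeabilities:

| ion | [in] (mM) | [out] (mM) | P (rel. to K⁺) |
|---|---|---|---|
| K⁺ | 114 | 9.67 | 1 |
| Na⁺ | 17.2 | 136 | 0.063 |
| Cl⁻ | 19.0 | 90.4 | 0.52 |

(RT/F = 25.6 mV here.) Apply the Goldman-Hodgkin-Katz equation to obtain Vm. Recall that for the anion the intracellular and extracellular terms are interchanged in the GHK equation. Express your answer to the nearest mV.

-45 mV

Vm = 25.6 · ln[(Σ P·[cation]ₒ + Σ P·[anion]ᵢ) / (Σ P·[cation]ᵢ + Σ P·[anion]ₒ)]
Numerator = 1×9.67 + 0.063×136 + 0.52×19.0 = 28.12
Denominator = 1×114 + 0.063×17.2 + 0.52×90.4 = 162.1
Vm = 25.6 · ln(0.17347) = 25.6 × (-1.7518) = -44.84 mV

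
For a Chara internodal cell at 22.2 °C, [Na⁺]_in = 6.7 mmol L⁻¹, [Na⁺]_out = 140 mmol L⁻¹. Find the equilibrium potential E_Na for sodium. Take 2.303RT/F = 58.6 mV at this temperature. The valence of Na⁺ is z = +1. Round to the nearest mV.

77 mV

E = (58.6/z) · log₁₀([Na⁺]_out/[Na⁺]_in) with z = +1.
= (58.6/1) · log₁₀(140/6.7) = 58.60 · log₁₀(20.9)
= 58.60 · (1.3201) = 77.36 mV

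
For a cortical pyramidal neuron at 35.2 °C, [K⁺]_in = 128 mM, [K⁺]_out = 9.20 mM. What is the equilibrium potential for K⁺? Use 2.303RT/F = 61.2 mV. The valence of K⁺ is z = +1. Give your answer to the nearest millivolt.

-70 mV

E = (61.2/z) · log₁₀([K⁺]_out/[K⁺]_in) with z = +1.
= (61.2/1) · log₁₀(9.20/128) = 61.20 · log₁₀(0.07187)
= 61.20 · (-1.1434) = -69.98 mV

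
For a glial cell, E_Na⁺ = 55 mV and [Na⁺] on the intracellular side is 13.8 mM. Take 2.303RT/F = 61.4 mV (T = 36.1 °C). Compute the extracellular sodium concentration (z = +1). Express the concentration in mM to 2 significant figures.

Nernst: E = (61.4/1) · log₁₀([out]/[in]), so log₁₀([out]/[in]) = 55.0 × 1 / 61.4 = 0.8958.
[out]/[in] = 10^(0.8958) = 7.866.
[out] = 7.866 × 13.8 = 108.6 mM.

110 mM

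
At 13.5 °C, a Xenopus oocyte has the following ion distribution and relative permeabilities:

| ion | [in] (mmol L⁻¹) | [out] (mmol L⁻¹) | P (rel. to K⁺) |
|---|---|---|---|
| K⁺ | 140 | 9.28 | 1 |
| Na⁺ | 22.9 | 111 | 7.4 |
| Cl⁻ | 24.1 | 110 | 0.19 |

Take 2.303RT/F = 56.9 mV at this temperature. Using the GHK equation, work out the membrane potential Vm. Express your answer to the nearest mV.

Vm = 56.9 · log₁₀[(Σ P·[cation]ₒ + Σ P·[anion]ᵢ) / (Σ P·[cation]ᵢ + Σ P·[anion]ₒ)]
Numerator = 1×9.28 + 7.4×111 + 0.19×24.1 = 835.3
Denominator = 1×140 + 7.4×22.9 + 0.19×110 = 330.4
Vm = 56.9 · log₁₀(2.5283) = 56.9 × (0.4028) = 22.92 mV

23 mV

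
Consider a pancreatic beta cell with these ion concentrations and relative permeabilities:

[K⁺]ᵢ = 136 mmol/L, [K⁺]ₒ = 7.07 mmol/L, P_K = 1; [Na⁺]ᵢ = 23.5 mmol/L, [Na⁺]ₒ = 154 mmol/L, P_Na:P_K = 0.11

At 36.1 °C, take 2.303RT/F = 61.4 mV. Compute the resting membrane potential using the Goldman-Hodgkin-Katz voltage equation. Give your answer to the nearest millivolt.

-47 mV

Vm = 61.4 · log₁₀[(Σ P·[cation]ₒ + Σ P·[anion]ᵢ) / (Σ P·[cation]ᵢ + Σ P·[anion]ₒ)]
Numerator = 1×7.07 + 0.11×154 = 24.01
Denominator = 1×136 + 0.11×23.5 = 138.6
Vm = 61.4 · log₁₀(0.17325) = 61.4 × (-0.7613) = -46.75 mV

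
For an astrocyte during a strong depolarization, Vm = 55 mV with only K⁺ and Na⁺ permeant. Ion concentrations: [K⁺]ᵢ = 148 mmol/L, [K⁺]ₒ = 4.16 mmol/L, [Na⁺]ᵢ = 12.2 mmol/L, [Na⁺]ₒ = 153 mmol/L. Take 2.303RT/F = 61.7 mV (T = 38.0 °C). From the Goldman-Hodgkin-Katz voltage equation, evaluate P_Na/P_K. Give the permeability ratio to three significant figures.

19.8

Let α = P_Na/P_K. GHK: Vm = 61.7·log₁₀[(Kₒ + α·Naₒ)/(Kᵢ + α·Naᵢ)].
10^(Vm/61.7) = 10^(55.0/61.7) = 7.7877
So 7.7877·(Kᵢ + α·Naᵢ) = Kₒ + α·Naₒ → α = (7.7877·148.0 − 4.16) / (153.0 − 7.7877·12.2)
α = (1153 − 4.16) / (153.0 − 95.01) = 1148/57.99 = 19.8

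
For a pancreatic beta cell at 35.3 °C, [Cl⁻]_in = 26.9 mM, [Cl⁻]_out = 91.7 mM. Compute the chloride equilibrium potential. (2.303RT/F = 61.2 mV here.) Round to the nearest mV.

-33 mV

E = (61.2/z) · log₁₀([Cl⁻]_out/[Cl⁻]_in) with z = -1.
For an anion, dividing by z = -1 reverses the sign.
= (61.2/-1) · log₁₀(91.7/26.9) = -61.20 · log₁₀(3.409)
= -61.20 · (0.5326) = -32.60 mV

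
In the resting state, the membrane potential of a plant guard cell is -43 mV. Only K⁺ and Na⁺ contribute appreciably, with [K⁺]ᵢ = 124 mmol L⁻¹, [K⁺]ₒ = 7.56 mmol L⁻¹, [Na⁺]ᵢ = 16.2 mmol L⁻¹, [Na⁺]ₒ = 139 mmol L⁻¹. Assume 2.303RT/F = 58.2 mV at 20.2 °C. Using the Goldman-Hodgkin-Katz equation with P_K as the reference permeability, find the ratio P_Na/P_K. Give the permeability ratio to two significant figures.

0.11

Let α = P_Na/P_K. GHK: Vm = 58.2·log₁₀[(Kₒ + α·Naₒ)/(Kᵢ + α·Naᵢ)].
10^(Vm/58.2) = 10^(-43.0/58.2) = 0.18246
So 0.18246·(Kᵢ + α·Naᵢ) = Kₒ + α·Naₒ → α = (0.18246·124.0 − 7.56) / (139.0 − 0.18246·16.2)
α = (22.63 − 7.56) / (139.0 − 2.956) = 15.07/136 = 0.1107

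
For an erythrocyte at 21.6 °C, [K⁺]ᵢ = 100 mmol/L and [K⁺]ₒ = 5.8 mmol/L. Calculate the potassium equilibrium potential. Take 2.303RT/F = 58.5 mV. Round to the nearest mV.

E = (58.5/z) · log₁₀([K⁺]_out/[K⁺]_in) with z = +1.
= (58.5/1) · log₁₀(5.8/100) = 58.50 · log₁₀(0.058)
= 58.50 · (-1.2366) = -72.34 mV

-72 mV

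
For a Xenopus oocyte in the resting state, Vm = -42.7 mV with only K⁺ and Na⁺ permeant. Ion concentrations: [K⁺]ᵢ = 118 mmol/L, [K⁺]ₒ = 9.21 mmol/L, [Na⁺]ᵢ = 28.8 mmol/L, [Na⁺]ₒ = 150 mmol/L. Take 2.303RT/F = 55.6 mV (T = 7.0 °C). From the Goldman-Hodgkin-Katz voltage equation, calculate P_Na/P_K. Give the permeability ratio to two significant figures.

0.075

Let α = P_Na/P_K. GHK: Vm = 55.6·log₁₀[(Kₒ + α·Naₒ)/(Kᵢ + α·Naᵢ)].
10^(Vm/55.6) = 10^(-42.7/55.6) = 0.17061
So 0.17061·(Kᵢ + α·Naᵢ) = Kₒ + α·Naₒ → α = (0.17061·118.0 − 9.21) / (150.0 − 0.17061·28.8)
α = (20.13 − 9.21) / (150.0 − 4.914) = 10.92/145.1 = 0.07528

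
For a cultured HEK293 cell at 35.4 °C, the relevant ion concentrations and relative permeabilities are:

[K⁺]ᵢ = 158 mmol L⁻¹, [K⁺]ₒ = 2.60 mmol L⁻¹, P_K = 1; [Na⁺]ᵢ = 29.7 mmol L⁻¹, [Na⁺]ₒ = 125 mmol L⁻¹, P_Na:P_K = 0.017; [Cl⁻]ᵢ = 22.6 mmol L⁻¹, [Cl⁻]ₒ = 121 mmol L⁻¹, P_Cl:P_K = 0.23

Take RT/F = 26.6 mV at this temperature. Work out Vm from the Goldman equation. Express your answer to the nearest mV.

Vm = 26.6 · ln[(Σ P·[cation]ₒ + Σ P·[anion]ᵢ) / (Σ P·[cation]ᵢ + Σ P·[anion]ₒ)]
Numerator = 1×2.60 + 0.017×125 + 0.23×22.6 = 9.923
Denominator = 1×158 + 0.017×29.7 + 0.23×121 = 186.3
Vm = 26.6 · ln(0.053254) = 26.6 × (-2.9327) = -78.01 mV

-78 mV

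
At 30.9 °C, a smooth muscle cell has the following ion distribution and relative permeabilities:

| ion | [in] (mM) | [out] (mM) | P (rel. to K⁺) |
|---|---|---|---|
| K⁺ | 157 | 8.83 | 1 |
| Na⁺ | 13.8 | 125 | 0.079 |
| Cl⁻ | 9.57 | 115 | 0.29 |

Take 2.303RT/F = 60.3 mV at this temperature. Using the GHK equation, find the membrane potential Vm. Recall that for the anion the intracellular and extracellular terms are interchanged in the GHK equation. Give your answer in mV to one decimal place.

-57.3 mV

Vm = 60.3 · log₁₀[(Σ P·[cation]ₒ + Σ P·[anion]ᵢ) / (Σ P·[cation]ᵢ + Σ P·[anion]ₒ)]
Numerator = 1×8.83 + 0.079×125 + 0.29×9.57 = 21.48
Denominator = 1×157 + 0.079×13.8 + 0.29×115 = 191.4
Vm = 60.3 · log₁₀(0.1122) = 60.3 × (-0.9500) = -57.28 mV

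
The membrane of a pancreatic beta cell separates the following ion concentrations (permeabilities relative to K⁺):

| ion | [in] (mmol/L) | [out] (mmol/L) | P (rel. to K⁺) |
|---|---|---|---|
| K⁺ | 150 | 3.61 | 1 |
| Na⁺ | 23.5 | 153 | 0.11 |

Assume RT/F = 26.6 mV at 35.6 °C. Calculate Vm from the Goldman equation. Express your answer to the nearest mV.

-53 mV

Vm = 26.6 · ln[(Σ P·[cation]ₒ + Σ P·[anion]ᵢ) / (Σ P·[cation]ᵢ + Σ P·[anion]ₒ)]
Numerator = 1×3.61 + 0.11×153 = 20.44
Denominator = 1×150 + 0.11×23.5 = 152.6
Vm = 26.6 · ln(0.13396) = 26.6 × (-2.0102) = -53.47 mV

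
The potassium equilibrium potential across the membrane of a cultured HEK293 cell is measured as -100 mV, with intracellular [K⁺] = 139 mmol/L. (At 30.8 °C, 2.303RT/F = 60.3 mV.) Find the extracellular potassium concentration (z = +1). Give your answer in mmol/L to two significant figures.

Nernst: E = (60.3/1) · log₁₀([out]/[in]), so log₁₀([out]/[in]) = -100.0 × 1 / 60.3 = -1.6584.
[out]/[in] = 10^(-1.6584) = 0.02196.
[out] = 0.02196 × 139 = 3.052 mmol/L.

3.1 mmol/L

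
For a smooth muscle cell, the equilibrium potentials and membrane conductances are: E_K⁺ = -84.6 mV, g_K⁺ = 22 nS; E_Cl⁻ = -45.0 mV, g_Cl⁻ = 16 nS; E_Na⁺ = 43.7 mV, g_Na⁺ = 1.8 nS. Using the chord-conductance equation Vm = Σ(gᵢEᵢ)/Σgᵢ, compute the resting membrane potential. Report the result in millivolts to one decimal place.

Σ gᵢEᵢ = 22·(-84.6) + 16·(-45.0) + 1.8·(43.7) = -2502.54
Σ gᵢ = 22 + 16 + 1.8 = 39.8
Vm = -2502.54 / 39.8 = -62.88 mV

-62.9 mV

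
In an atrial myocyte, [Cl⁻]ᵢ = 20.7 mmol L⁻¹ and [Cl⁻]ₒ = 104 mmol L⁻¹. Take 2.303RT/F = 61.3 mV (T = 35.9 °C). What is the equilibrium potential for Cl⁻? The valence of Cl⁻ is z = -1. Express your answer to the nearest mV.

E = (61.3/z) · log₁₀([Cl⁻]_out/[Cl⁻]_in) with z = -1.
For an anion, dividing by z = -1 reverses the sign.
= (61.3/-1) · log₁₀(104/20.7) = -61.30 · log₁₀(5.024)
= -61.30 · (0.7011) = -42.98 mV

-43 mV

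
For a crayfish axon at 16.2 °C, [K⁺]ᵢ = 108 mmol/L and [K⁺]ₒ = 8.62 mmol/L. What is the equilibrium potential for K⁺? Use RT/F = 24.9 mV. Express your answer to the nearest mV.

E = (24.9/z) · ln([K⁺]_out/[K⁺]_in) with z = +1.
= (24.9/1) · ln(8.62/108) = 24.90 · ln(0.07981)
= 24.90 · (-2.5280) = -62.95 mV

-63 mV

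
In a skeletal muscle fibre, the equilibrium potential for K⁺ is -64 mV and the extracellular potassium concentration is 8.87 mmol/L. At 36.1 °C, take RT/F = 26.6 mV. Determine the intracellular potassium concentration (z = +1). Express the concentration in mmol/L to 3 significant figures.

Nernst: E = (26.6/1) · ln([out]/[in]), so ln([out]/[in]) = -64.0 × 1 / 26.6 = -2.4060.
[out]/[in] = e^(-2.4060) = 0.09017.
[in] = 8.87 / 0.09017 = 98.37 mmol/L.

98.4 mmol/L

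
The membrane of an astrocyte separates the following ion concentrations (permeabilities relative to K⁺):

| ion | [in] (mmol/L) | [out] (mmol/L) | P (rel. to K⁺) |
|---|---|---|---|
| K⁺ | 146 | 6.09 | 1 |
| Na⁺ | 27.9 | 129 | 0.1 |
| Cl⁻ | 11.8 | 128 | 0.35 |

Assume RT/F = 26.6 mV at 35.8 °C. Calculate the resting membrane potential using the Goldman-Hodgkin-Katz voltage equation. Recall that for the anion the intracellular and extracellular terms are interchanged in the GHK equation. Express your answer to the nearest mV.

Vm = 26.6 · ln[(Σ P·[cation]ₒ + Σ P·[anion]ᵢ) / (Σ P·[cation]ᵢ + Σ P·[anion]ₒ)]
Numerator = 1×6.09 + 0.1×129 + 0.35×11.8 = 23.12
Denominator = 1×146 + 0.1×27.9 + 0.35×128 = 193.6
Vm = 26.6 · ln(0.11943) = 26.6 × (-2.1250) = -56.53 mV

-57 mV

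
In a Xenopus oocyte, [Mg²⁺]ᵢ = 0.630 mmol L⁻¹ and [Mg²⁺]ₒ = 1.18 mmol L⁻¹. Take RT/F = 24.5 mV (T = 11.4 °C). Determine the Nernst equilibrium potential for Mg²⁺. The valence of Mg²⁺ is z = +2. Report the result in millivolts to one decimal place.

E = (24.5/z) · ln([Mg²⁺]_out/[Mg²⁺]_in) with z = +2.
= (24.5/2) · ln(1.18/0.630) = 12.25 · ln(1.873)
= 12.25 · (0.6275) = 7.69 mV

7.7 mV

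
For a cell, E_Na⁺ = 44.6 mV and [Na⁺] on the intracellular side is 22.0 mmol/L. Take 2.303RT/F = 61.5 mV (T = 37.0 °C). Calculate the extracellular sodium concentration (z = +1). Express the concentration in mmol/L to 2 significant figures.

120 mmol/L

Nernst: E = (61.5/1) · log₁₀([out]/[in]), so log₁₀([out]/[in]) = 44.6 × 1 / 61.5 = 0.7252.
[out]/[in] = 10^(0.7252) = 5.311.
[out] = 5.311 × 22.0 = 116.8 mmol/L.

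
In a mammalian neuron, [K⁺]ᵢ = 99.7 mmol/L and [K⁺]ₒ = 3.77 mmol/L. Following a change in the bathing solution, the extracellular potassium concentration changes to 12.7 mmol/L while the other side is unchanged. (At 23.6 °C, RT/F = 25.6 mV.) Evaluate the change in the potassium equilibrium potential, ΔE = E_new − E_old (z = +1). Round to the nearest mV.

31 mV

E_old = (25.6/1)·ln(3.77/99.7) = -83.84 mV
E_new = (25.6/1)·ln(12.7/99.7) = -52.75 mV
ΔE = -52.75 − (-83.84) = 31.09 mV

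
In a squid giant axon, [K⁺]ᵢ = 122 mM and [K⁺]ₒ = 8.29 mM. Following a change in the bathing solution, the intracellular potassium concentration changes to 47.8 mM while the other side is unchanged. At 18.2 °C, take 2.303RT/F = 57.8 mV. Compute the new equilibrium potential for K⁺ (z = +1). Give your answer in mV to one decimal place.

After the shift: [K⁺]_out = 8.29, [K⁺]_in = 47.8 mM.
E_new = (57.8/1)·log₁₀(8.29/47.8) = 57.80 · (-0.7609) = -43.98 mV

-44.0 mV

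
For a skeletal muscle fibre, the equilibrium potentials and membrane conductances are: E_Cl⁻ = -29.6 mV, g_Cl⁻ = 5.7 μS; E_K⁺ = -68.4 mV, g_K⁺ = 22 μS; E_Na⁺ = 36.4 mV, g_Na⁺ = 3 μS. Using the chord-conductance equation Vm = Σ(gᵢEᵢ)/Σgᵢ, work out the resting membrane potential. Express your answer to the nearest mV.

-51 mV

Σ gᵢEᵢ = 5.7·(-29.6) + 22·(-68.4) + 3·(36.4) = -1564.32
Σ gᵢ = 5.7 + 22 + 3 = 30.7
Vm = -1564.32 / 30.7 = -50.96 mV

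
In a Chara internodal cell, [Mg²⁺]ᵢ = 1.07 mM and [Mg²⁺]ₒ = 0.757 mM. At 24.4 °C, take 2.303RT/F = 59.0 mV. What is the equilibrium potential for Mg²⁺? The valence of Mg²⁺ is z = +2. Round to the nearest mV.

E = (59.0/z) · log₁₀([Mg²⁺]_out/[Mg²⁺]_in) with z = +2.
= (59.0/2) · log₁₀(0.757/1.07) = 29.50 · log₁₀(0.7075)
= 29.50 · (-0.1503) = -4.43 mV

-4 mV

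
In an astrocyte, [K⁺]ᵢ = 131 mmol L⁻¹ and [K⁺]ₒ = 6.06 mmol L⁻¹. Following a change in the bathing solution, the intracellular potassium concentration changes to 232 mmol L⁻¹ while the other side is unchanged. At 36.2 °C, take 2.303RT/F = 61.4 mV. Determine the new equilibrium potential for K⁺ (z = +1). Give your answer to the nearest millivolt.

After the shift: [K⁺]_out = 6.06, [K⁺]_in = 232 mmol L⁻¹.
E_new = (61.4/1)·log₁₀(6.06/232) = 61.40 · (-1.5830) = -97.20 mV

-97 mV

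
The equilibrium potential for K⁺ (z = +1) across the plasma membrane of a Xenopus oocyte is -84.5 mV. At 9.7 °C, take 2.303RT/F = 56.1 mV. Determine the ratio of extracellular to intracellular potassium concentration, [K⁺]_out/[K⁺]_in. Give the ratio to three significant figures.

0.0312

log₁₀([out]/[in]) = E·z/(56.1) = -84.5 × 1 / 56.1 = -1.5062
[out]/[in] = 10^(-1.5062) = 0.03117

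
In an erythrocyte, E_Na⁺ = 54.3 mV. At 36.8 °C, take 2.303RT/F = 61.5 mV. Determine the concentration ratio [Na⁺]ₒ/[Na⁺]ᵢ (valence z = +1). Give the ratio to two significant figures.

7.6

log₁₀([out]/[in]) = E·z/(61.5) = 54.3 × 1 / 61.5 = 0.8829
[out]/[in] = 10^(0.8829) = 7.637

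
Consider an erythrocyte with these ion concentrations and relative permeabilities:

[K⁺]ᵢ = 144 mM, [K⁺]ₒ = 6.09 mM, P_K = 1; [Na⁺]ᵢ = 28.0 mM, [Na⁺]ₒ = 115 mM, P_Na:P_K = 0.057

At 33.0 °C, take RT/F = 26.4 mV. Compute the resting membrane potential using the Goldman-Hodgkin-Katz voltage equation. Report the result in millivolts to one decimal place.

-64.5 mV

Vm = 26.4 · ln[(Σ P·[cation]ₒ + Σ P·[anion]ᵢ) / (Σ P·[cation]ᵢ + Σ P·[anion]ₒ)]
Numerator = 1×6.09 + 0.057×115 = 12.64
Denominator = 1×144 + 0.057×28.0 = 145.6
Vm = 26.4 · ln(0.08685) = 26.4 × (-2.4436) = -64.51 mV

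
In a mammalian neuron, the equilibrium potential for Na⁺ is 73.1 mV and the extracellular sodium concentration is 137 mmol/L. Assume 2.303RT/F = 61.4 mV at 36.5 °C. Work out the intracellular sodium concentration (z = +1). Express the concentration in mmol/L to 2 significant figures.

Nernst: E = (61.4/1) · log₁₀([out]/[in]), so log₁₀([out]/[in]) = 73.1 × 1 / 61.4 = 1.1906.
[out]/[in] = 10^(1.1906) = 15.51.
[in] = 137 / 15.51 = 8.834 mmol/L.

8.8 mmol/L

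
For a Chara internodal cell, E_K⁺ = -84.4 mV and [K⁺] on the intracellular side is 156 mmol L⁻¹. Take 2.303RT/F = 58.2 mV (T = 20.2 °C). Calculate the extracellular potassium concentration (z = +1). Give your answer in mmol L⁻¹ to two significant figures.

5.5 mmol L⁻¹

Nernst: E = (58.2/1) · log₁₀([out]/[in]), so log₁₀([out]/[in]) = -84.4 × 1 / 58.2 = -1.4502.
[out]/[in] = 10^(-1.4502) = 0.03547.
[out] = 0.03547 × 156 = 5.533 mmol L⁻¹.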